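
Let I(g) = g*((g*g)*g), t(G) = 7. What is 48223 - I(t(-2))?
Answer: 45822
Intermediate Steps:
I(g) = g⁴ (I(g) = g*(g²*g) = g*g³ = g⁴)
48223 - I(t(-2)) = 48223 - 1*7⁴ = 48223 - 1*2401 = 48223 - 2401 = 45822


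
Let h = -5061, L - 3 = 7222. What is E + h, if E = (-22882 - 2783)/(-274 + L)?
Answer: -11734892/2317 ≈ -5064.7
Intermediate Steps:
L = 7225 (L = 3 + 7222 = 7225)
E = -8555/2317 (E = (-22882 - 2783)/(-274 + 7225) = -25665/6951 = -25665*1/6951 = -8555/2317 ≈ -3.6923)
E + h = -8555/2317 - 5061 = -11734892/2317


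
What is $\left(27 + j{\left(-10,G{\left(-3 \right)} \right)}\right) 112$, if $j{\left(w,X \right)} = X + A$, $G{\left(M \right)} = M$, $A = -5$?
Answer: $2128$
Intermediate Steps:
$j{\left(w,X \right)} = -5 + X$ ($j{\left(w,X \right)} = X - 5 = -5 + X$)
$\left(27 + j{\left(-10,G{\left(-3 \right)} \right)}\right) 112 = \left(27 - 8\right) 112 = 19 \cdot 112 = 2128$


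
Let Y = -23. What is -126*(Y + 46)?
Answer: -2898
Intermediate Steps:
-126*(Y + 46) = -126*(-23 + 46) = -126*23 = -2898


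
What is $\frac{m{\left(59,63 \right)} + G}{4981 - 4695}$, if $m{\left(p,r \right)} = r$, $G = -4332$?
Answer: $- \frac{4269}{286} \approx -14.927$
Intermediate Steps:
$\frac{m{\left(59,63 \right)} + G}{4981 - 4695} = \frac{63 - 4332}{4981 - 4695} = - \frac{4269}{286}$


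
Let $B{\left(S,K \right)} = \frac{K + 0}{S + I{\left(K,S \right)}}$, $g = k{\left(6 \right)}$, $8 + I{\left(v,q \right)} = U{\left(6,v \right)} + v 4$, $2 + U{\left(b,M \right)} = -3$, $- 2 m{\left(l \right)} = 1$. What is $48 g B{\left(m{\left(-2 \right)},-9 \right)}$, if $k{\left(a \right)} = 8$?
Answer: $\frac{768}{11} \approx 69.818$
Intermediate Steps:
$m{\left(l \right)} = - \frac{1}{2}$ ($m{\left(l \right)} = \left(- \frac{1}{2}\right) 1 = - \frac{1}{2}$)
$U{\left(b,M \right)} = -5$ ($U{\left(b,M \right)} = -2 - 3 = -5$)
$I{\left(v,q \right)} = -13 + 4 v$ ($I{\left(v,q \right)} = -8 + \left(-5 + v 4\right) = -8 + \left(-5 + 4 v\right) = -13 + 4 v$)
$g = 8$
$B{\left(S,K \right)} = \frac{K}{-13 + S + 4 K}$ ($B{\left(S,K \right)} = \frac{K + 0}{S + \left(-13 + 4 K\right)} = \frac{K}{-13 + S + 4 K}$)
$48 g B{\left(m{\left(-2 \right)},-9 \right)} = 48 \cdot 8 \left(- \frac{9}{-13 - \frac{1}{2} + 4 \left(-9\right)}\right) = 384 \left(- \frac{9}{-13 - \frac{1}{2} - 36}\right) = 384 \left(- \frac{9}{- \frac{99}{2}}\right) = 384 \left(\left(-9\right) \left(- \frac{2}{99}\right)\right) = 384 \cdot \frac{2}{11} = \frac{768}{11}$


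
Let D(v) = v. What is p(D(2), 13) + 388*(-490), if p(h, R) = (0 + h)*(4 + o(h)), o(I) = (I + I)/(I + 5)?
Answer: -1330776/7 ≈ -1.9011e+5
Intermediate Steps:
o(I) = 2*I/(5 + I) (o(I) = (2*I)/(5 + I) = 2*I/(5 + I))
p(h, R) = h*(4 + 2*h/(5 + h)) (p(h, R) = (0 + h)*(4 + 2*h/(5 + h)) = h*(4 + 2*h/(5 + h)))
p(D(2), 13) + 388*(-490) = 2*2*(10 + 3*2)/(5 + 2) + 388*(-490) = 2*2*(10 + 6)/7 - 190120 = 2*2*(1/7)*16 - 190120 = 64/7 - 190120 = -1330776/7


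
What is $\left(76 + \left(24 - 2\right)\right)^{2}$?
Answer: $9604$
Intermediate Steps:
$\left(76 + \left(24 - 2\right)\right)^{2} = \left(76 + 22\right)^{2} = 98^{2} = 9604$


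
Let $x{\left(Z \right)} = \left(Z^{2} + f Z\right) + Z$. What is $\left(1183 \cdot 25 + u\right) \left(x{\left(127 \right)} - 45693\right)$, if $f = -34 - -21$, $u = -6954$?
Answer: $-703241648$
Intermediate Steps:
$f = -13$ ($f = -34 + 21 = -13$)
$x{\left(Z \right)} = Z^{2} - 12 Z$ ($x{\left(Z \right)} = \left(Z^{2} - 13 Z\right) + Z = Z^{2} - 12 Z$)
$\left(1183 \cdot 25 + u\right) \left(x{\left(127 \right)} - 45693\right) = \left(1183 \cdot 25 - 6954\right) \left(127 \left(-12 + 127\right) - 45693\right) = \left(29575 - 6954\right) \left(127 \cdot 115 - 45693\right) = 22621 \left(14605 - 45693\right) = 22621 \left(-31088\right) = -703241648$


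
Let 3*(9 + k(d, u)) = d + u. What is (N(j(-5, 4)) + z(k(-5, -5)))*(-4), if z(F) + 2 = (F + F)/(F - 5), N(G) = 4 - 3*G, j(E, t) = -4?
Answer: -802/13 ≈ -61.692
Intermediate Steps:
k(d, u) = -9 + d/3 + u/3 (k(d, u) = -9 + (d + u)/3 = -9 + (d/3 + u/3) = -9 + d/3 + u/3)
z(F) = -2 + 2*F/(-5 + F) (z(F) = -2 + (F + F)/(F - 5) = -2 + (2*F)/(-5 + F) = -2 + 2*F/(-5 + F))
(N(j(-5, 4)) + z(k(-5, -5)))*(-4) = ((4 - 3*(-4)) + 10/(-5 + (-9 + (⅓)*(-5) + (⅓)*(-5))))*(-4) = ((4 + 12) + 10/(-5 + (-9 - 5/3 - 5/3)))*(-4) = (16 + 10/(-5 - 37/3))*(-4) = (16 + 10/(-52/3))*(-4) = (16 + 10*(-3/52))*(-4) = (16 - 15/26)*(-4) = (401/26)*(-4) = -802/13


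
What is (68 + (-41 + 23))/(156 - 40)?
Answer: 25/58 ≈ 0.43103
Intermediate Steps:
(68 + (-41 + 23))/(156 - 40) = (68 - 18)/116 = 50*(1/116) = 25/58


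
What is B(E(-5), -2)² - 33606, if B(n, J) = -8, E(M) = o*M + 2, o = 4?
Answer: -33542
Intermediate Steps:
E(M) = 2 + 4*M (E(M) = 4*M + 2 = 2 + 4*M)
B(E(-5), -2)² - 33606 = (-8)² - 33606 = 64 - 33606 = -33542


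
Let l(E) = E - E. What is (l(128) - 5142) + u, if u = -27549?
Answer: -32691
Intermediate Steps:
l(E) = 0
(l(128) - 5142) + u = (0 - 5142) - 27549 = -5142 - 27549 = -32691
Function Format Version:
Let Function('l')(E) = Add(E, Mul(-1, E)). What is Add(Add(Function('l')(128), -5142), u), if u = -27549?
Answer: -32691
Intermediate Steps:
Function('l')(E) = 0
Add(Add(Function('l')(128), -5142), u) = Add(Add(0, -5142), -27549) = Add(-5142, -27549) = -32691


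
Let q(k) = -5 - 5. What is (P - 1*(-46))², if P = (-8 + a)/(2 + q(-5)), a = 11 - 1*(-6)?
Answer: 128881/64 ≈ 2013.8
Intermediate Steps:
q(k) = -10
a = 17 (a = 11 + 6 = 17)
P = -9/8 (P = (-8 + 17)/(2 - 10) = 9/(-8) = 9*(-⅛) = -9/8 ≈ -1.1250)
(P - 1*(-46))² = (-9/8 - 1*(-46))² = (-9/8 + 46)² = (359/8)² = 128881/64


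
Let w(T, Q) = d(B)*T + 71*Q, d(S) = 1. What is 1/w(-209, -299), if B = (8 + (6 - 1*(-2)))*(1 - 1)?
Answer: -1/21438 ≈ -4.6646e-5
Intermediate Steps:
B = 0 (B = (8 + (6 + 2))*0 = (8 + 8)*0 = 16*0 = 0)
w(T, Q) = T + 71*Q (w(T, Q) = 1*T + 71*Q = T + 71*Q)
1/w(-209, -299) = 1/(-209 + 71*(-299)) = 1/(-209 - 21229) = 1/(-21438) = -1/21438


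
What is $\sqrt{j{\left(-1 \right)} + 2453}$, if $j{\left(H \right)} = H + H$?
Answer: $\sqrt{2451} \approx 49.508$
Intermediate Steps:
$j{\left(H \right)} = 2 H$
$\sqrt{j{\left(-1 \right)} + 2453} = \sqrt{2 \left(-1\right) + 2453} = \sqrt{-2 + 2453} = \sqrt{2451}$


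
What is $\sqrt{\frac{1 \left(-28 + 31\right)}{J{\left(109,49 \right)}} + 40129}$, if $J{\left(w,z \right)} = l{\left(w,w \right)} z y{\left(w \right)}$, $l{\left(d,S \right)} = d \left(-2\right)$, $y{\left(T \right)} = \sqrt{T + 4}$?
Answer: $\frac{\sqrt{1193230351195876 - 73902 \sqrt{113}}}{172438} \approx 200.32$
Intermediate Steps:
$y{\left(T \right)} = \sqrt{4 + T}$
$l{\left(d,S \right)} = - 2 d$
$J{\left(w,z \right)} = - 2 w z \sqrt{4 + w}$
$\sqrt{\frac{1 \left(-28 + 31\right)}{J{\left(109,49 \right)}} + 40129} = \sqrt{\frac{1 \left(-28 + 31\right)}{\left(-2\right) 109 \cdot 49 \sqrt{4 + 109}} + 40129} = \sqrt{\frac{1 \cdot 3}{\left(-2\right) 109 \cdot 49 \sqrt{113}} + 40129} = \sqrt{\frac{3}{\left(-10682\right) \sqrt{113}} + 40129} = \sqrt{3 \left(- \frac{\sqrt{113}}{1207066}\right) + 40129} = \sqrt{- \frac{3 \sqrt{113}}{1207066} + 40129} = \sqrt{40129 - \frac{3 \sqrt{113}}{1207066}}$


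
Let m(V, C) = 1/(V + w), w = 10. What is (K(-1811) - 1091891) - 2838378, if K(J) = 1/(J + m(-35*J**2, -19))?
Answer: -817044354286691269/207885097476 ≈ -3.9303e+6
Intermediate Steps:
m(V, C) = 1/(10 + V) (m(V, C) = 1/(V + 10) = 1/(10 + V))
K(J) = 1/(J + 1/(10 - 35*J**2))
(K(-1811) - 1091891) - 2838378 = (5*(-2 + 7*(-1811)**2)/(-1 - 10*(-1811) + 35*(-1811)**3) - 1091891) - 2838378 = (5*(-2 + 7*3279721)/(-1 + 18110 + 35*(-5939574731)) - 1091891) - 2838378 = (5*(-2 + 22958047)/(-1 + 18110 - 207885115585) - 1091891) - 2838378 = (5*22958045/(-207885097476) - 1091891) - 2838378 = (5*(-1/207885097476)*22958045 - 1091891) - 2838378 = (-114790225/207885097476 - 1091891) - 2838378 = -226987867082957341/207885097476 - 2838378 = -817044354286691269/207885097476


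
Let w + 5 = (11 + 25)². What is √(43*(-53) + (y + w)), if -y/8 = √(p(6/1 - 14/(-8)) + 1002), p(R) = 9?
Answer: 2*√(-247 - 2*√1011) ≈ 35.247*I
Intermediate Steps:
w = 1291 (w = -5 + (11 + 25)² = -5 + 36² = -5 + 1296 = 1291)
y = -8*√1011 (y = -8*√(9 + 1002) = -8*√1011 ≈ -254.37)
√(43*(-53) + (y + w)) = √(43*(-53) + (-8*√1011 + 1291)) = √(-2279 + (1291 - 8*√1011)) = √(-988 - 8*√1011)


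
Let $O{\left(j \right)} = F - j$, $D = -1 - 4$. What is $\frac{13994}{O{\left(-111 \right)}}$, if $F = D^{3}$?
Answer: $- \frac{6997}{7} \approx -999.57$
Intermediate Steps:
$D = -5$ ($D = -1 - 4 = -5$)
$F = -125$ ($F = \left(-5\right)^{3} = -125$)
$O{\left(j \right)} = -125 - j$
$\frac{13994}{O{\left(-111 \right)}} = \frac{13994}{-125 - -111} = \frac{13994}{-125 + 111} = \frac{13994}{-14} = 13994 \left(- \frac{1}{14}\right) = - \frac{6997}{7}$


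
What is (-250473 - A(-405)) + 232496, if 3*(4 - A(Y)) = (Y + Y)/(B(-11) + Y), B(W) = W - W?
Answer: -53941/3 ≈ -17980.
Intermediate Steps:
B(W) = 0
A(Y) = 10/3 (A(Y) = 4 - (Y + Y)/(3*(0 + Y)) = 4 - 2*Y/(3*Y) = 4 - ⅓*2 = 4 - ⅔ = 10/3)
(-250473 - A(-405)) + 232496 = (-250473 - 1*10/3) + 232496 = (-250473 - 10/3) + 232496 = -751429/3 + 232496 = -53941/3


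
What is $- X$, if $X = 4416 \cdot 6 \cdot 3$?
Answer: $-79488$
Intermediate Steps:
$X = 79488$ ($X = 4416 \cdot 18 = 79488$)
$- X = \left(-1\right) 79488 = -79488$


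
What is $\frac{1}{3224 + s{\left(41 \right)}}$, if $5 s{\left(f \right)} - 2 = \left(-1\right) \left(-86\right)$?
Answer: $\frac{5}{16208} \approx 0.00030849$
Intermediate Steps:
$s{\left(f \right)} = \frac{88}{5}$ ($s{\left(f \right)} = \frac{2}{5} + \frac{\left(-1\right) \left(-86\right)}{5} = \frac{2}{5} + \frac{1}{5} \cdot 86 = \frac{2}{5} + \frac{86}{5} = \frac{88}{5}$)
$\frac{1}{3224 + s{\left(41 \right)}} = \frac{1}{3224 + \frac{88}{5}} = \frac{1}{\frac{16208}{5}} = \frac{5}{16208}$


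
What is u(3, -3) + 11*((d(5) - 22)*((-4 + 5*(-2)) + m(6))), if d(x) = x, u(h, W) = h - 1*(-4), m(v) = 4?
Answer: 1877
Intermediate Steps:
u(h, W) = 4 + h (u(h, W) = h + 4 = 4 + h)
u(3, -3) + 11*((d(5) - 22)*((-4 + 5*(-2)) + m(6))) = (4 + 3) + 11*((5 - 22)*((-4 + 5*(-2)) + 4)) = 7 + 11*(-17*((-4 - 10) + 4)) = 7 + 11*(-17*(-14 + 4)) = 7 + 11*(-17*(-10)) = 7 + 11*170 = 7 + 1870 = 1877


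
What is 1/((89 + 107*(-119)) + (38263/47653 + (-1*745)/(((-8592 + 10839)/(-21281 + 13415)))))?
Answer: -35692097/358177321811 ≈ -9.9649e-5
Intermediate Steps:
1/((89 + 107*(-119)) + (38263/47653 + (-1*745)/(((-8592 + 10839)/(-21281 + 13415))))) = 1/((89 - 12733) + (38263*(1/47653) - 745/(2247/(-7866)))) = 1/(-12644 + (38263/47653 - 745/(2247*(-1/7866)))) = 1/(-12644 + (38263/47653 - 745/(-749/2622))) = 1/(-12644 + (38263/47653 - 745*(-2622/749))) = 1/(-12644 + (38263/47653 + 1953390/749)) = 1/(-12644 + 93113552657/35692097) = 1/(-358177321811/35692097) = -35692097/358177321811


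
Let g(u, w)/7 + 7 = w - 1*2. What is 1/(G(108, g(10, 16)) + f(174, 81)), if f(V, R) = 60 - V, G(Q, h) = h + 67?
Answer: ½ ≈ 0.50000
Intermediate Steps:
g(u, w) = -63 + 7*w (g(u, w) = -49 + 7*(w - 1*2) = -49 + 7*(w - 2) = -49 + 7*(-2 + w) = -49 + (-14 + 7*w) = -63 + 7*w)
G(Q, h) = 67 + h
1/(G(108, g(10, 16)) + f(174, 81)) = 1/((67 + (-63 + 7*16)) + (60 - 1*174)) = 1/((67 + (-63 + 112)) + (60 - 174)) = 1/((67 + 49) - 114) = 1/(116 - 114) = 1/2 = ½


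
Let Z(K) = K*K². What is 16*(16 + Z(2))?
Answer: 384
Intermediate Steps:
Z(K) = K³
16*(16 + Z(2)) = 16*(16 + 2³) = 16*(16 + 8) = 16*24 = 384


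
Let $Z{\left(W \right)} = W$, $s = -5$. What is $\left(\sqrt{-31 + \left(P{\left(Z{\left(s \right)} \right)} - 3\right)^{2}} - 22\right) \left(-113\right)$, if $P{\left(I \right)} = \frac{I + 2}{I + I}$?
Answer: $2486 - \frac{113 i \sqrt{2371}}{10} \approx 2486.0 - 550.23 i$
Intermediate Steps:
$P{\left(I \right)} = \frac{2 + I}{2 I}$
$\left(\sqrt{-31 + \left(P{\left(Z{\left(s \right)} \right)} - 3\right)^{2}} - 22\right) \left(-113\right) = \left(\sqrt{-31 + \left(\frac{2 - 5}{2 \left(-5\right)} - 3\right)^{2}} - 22\right) \left(-113\right) = \left(\sqrt{-31 + \left(\frac{1}{2} \left(- \frac{1}{5}\right) \left(-3\right) - 3\right)^{2}} - 22\right) \left(-113\right) = \left(\sqrt{-31 + \left(\frac{3}{10} - 3\right)^{2}} - 22\right) \left(-113\right) = \left(\sqrt{-31 + \left(- \frac{27}{10}\right)^{2}} - 22\right) \left(-113\right) = \left(\sqrt{-31 + \frac{729}{100}} - 22\right) \left(-113\right) = \left(\sqrt{- \frac{2371}{100}} - 22\right) \left(-113\right) = \left(\frac{i \sqrt{2371}}{10} - 22\right) \left(-113\right) = \left(-22 + \frac{i \sqrt{2371}}{10}\right) \left(-113\right) = 2486 - \frac{113 i \sqrt{2371}}{10}$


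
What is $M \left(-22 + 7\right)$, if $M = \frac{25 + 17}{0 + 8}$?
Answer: $- \frac{315}{4} \approx -78.75$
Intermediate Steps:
$M = \frac{21}{4}$ ($M = \frac{42}{8} = 42 \cdot \frac{1}{8} = \frac{21}{4} \approx 5.25$)
$M \left(-22 + 7\right) = \frac{21 \left(-22 + 7\right)}{4} = \frac{21}{4} \left(-15\right) = - \frac{315}{4}$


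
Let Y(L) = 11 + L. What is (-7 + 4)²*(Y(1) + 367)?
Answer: 3411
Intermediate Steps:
(-7 + 4)²*(Y(1) + 367) = (-7 + 4)²*((11 + 1) + 367) = (-3)²*(12 + 367) = 9*379 = 3411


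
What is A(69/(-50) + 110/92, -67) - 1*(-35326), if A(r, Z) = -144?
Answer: 35182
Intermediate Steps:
A(69/(-50) + 110/92, -67) - 1*(-35326) = -144 - 1*(-35326) = -144 + 35326 = 35182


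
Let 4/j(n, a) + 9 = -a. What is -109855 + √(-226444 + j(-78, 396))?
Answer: -109855 + 8*I*√7164830/45 ≈ -1.0986e+5 + 475.86*I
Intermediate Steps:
j(n, a) = 4/(-9 - a)
-109855 + √(-226444 + j(-78, 396)) = -109855 + √(-226444 - 4/(9 + 396)) = -109855 + √(-226444 - 4/405) = -109855 + √(-91709824/405) = -109855 + 8*I*√7164830/45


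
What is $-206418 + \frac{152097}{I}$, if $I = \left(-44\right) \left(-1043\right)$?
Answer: $- \frac{861162069}{4172} \approx -2.0641 \cdot 10^{5}$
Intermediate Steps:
$I = 45892$
$-206418 + \frac{152097}{I} = -206418 + \frac{152097}{45892} = -206418 + 152097 \cdot \frac{1}{45892} = -206418 + \frac{13827}{4172} = - \frac{861162069}{4172}$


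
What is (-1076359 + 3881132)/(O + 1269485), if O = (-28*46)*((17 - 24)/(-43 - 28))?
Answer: 199138883/90124419 ≈ 2.2096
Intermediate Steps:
O = -9016/71 (O = -(-9016)/(-71) = -(-9016)*(-1)/71 = -1288*7/71 = -9016/71 ≈ -126.99)
(-1076359 + 3881132)/(O + 1269485) = (-1076359 + 3881132)/(-9016/71 + 1269485) = 2804773/(90124419/71) = 2804773*(71/90124419) = 199138883/90124419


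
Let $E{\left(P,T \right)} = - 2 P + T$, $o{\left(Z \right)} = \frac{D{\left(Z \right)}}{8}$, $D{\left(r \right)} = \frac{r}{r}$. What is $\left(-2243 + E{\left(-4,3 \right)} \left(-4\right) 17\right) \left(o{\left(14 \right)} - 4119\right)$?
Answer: $\frac{98556441}{8} \approx 1.232 \cdot 10^{7}$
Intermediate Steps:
$D{\left(r \right)} = 1$
$o{\left(Z \right)} = \frac{1}{8}$ ($o{\left(Z \right)} = 1 \cdot \frac{1}{8} = \frac{1}{8}$)
$E{\left(P,T \right)} = T - 2 P$
$\left(-2243 + E{\left(-4,3 \right)} \left(-4\right) 17\right) \left(o{\left(14 \right)} - 4119\right) = \left(-2243 + \left(3 - -8\right) \left(-4\right) 17\right) \left(\frac{1}{8} - 4119\right) = \left(-2243 + \left(3 + 8\right) \left(-4\right) 17\right) \left(- \frac{32951}{8}\right) = \left(-2243 + 11 \left(-4\right) 17\right) \left(- \frac{32951}{8}\right) = \left(-2243 - 748\right) \left(- \frac{32951}{8}\right) = \left(-2991\right) \left(- \frac{32951}{8}\right) = \frac{98556441}{8}$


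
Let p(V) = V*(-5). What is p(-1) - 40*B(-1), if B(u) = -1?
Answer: 45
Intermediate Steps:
p(V) = -5*V
p(-1) - 40*B(-1) = -5*(-1) - 40*(-1) = 5 + 40 = 45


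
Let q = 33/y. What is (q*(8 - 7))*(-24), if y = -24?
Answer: 33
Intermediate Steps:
q = -11/8 (q = 33/(-24) = 33*(-1/24) = -11/8 ≈ -1.3750)
(q*(8 - 7))*(-24) = -11*(8 - 7)/8*(-24) = -11/8*1*(-24) = -11/8*(-24) = 33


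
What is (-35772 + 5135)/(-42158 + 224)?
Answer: 30637/41934 ≈ 0.73060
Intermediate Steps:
(-35772 + 5135)/(-42158 + 224) = -30637/(-41934) = -30637*(-1/41934) = 30637/41934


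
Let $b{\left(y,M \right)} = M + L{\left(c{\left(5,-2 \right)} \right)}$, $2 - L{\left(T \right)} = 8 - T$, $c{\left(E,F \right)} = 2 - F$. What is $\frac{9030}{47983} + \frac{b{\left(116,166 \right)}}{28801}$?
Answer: $\frac{267942242}{1381958383} \approx 0.19389$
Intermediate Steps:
$L{\left(T \right)} = -6 + T$ ($L{\left(T \right)} = 2 - \left(8 - T\right) = 2 + \left(-8 + T\right) = -6 + T$)
$b{\left(y,M \right)} = -2 + M$ ($b{\left(y,M \right)} = M + \left(-6 + \left(2 - -2\right)\right) = M + \left(-6 + \left(2 + 2\right)\right) = M + \left(-6 + 4\right) = M - 2 = -2 + M$)
$\frac{9030}{47983} + \frac{b{\left(116,166 \right)}}{28801} = \frac{9030}{47983} + \frac{-2 + 166}{28801} = 9030 \cdot \frac{1}{47983} + 164 \cdot \frac{1}{28801} = \frac{9030}{47983} + \frac{164}{28801} = \frac{267942242}{1381958383}$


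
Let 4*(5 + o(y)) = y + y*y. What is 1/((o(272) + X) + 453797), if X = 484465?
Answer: 1/956821 ≈ 1.0451e-6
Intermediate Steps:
o(y) = -5 + y/4 + y²/4 (o(y) = -5 + (y + y*y)/4 = -5 + (y + y²)/4 = -5 + (y/4 + y²/4) = -5 + y/4 + y²/4)
1/((o(272) + X) + 453797) = 1/(((-5 + (¼)*272 + (¼)*272²) + 484465) + 453797) = 1/(((-5 + 68 + (¼)*73984) + 484465) + 453797) = 1/(((-5 + 68 + 18496) + 484465) + 453797) = 1/((18559 + 484465) + 453797) = 1/(503024 + 453797) = 1/956821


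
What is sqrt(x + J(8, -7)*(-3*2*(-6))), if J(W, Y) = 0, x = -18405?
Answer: 3*I*sqrt(2045) ≈ 135.67*I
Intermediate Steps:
sqrt(x + J(8, -7)*(-3*2*(-6))) = sqrt(-18405 + 0*(-3*2*(-6))) = sqrt(-18405 + 0*(-6*(-6))) = sqrt(-18405 + 0*36) = sqrt(-18405 + 0) = sqrt(-18405) = 3*I*sqrt(2045)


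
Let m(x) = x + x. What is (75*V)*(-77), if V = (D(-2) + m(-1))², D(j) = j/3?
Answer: -123200/3 ≈ -41067.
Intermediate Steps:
m(x) = 2*x
D(j) = j/3 (D(j) = j*(⅓) = j/3)
V = 64/9 (V = ((⅓)*(-2) + 2*(-1))² = (-⅔ - 2)² = (-8/3)² = 64/9 ≈ 7.1111)
(75*V)*(-77) = (75*(64/9))*(-77) = (1600/3)*(-77) = -123200/3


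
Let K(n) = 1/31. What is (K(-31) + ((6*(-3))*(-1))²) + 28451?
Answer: 892026/31 ≈ 28775.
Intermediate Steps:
K(n) = 1/31
(K(-31) + ((6*(-3))*(-1))²) + 28451 = (1/31 + ((6*(-3))*(-1))²) + 28451 = (1/31 + (-18*(-1))²) + 28451 = (1/31 + 18²) + 28451 = (1/31 + 324) + 28451 = 10045/31 + 28451 = 892026/31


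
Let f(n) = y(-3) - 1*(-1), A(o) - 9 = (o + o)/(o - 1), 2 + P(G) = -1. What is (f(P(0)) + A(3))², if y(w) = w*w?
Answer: 484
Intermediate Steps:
y(w) = w²
P(G) = -3 (P(G) = -2 - 1 = -3)
A(o) = 9 + 2*o/(-1 + o) (A(o) = 9 + (o + o)/(o - 1) = 9 + (2*o)/(-1 + o) = 9 + 2*o/(-1 + o))
f(n) = 10 (f(n) = (-3)² - 1*(-1) = 9 + 1 = 10)
(f(P(0)) + A(3))² = (10 + (-9 + 11*3)/(-1 + 3))² = (10 + (-9 + 33)/2)² = (10 + (½)*24)² = (10 + 12)² = 22² = 484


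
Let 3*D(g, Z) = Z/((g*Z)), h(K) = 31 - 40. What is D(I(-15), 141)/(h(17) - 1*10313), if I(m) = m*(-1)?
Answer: -1/464490 ≈ -2.1529e-6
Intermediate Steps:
I(m) = -m
h(K) = -9
D(g, Z) = 1/(3*g) (D(g, Z) = (Z/((g*Z)))/3 = (Z/((Z*g)))/3 = ((1/(Z*g))*Z)/3 = 1/(3*g))
D(I(-15), 141)/(h(17) - 1*10313) = (1/(3*((-1*(-15)))))/(-9 - 1*10313) = ((⅓)/15)/(-9 - 10313) = ((⅓)*(1/15))/(-10322) = (1/45)*(-1/10322) = -1/464490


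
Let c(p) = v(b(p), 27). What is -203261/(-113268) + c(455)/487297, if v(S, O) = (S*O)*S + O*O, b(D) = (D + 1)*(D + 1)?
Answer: 132230211486318545/55195156596 ≈ 2.3957e+6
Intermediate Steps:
b(D) = (1 + D)² (b(D) = (1 + D)*(1 + D) = (1 + D)²)
v(S, O) = O² + O*S² (v(S, O) = (O*S)*S + O² = O*S² + O² = O² + O*S²)
c(p) = 729 + 27*(1 + p)⁴ (c(p) = 27*(27 + ((1 + p)²)²) = 27*(27 + (1 + p)⁴) = 729 + 27*(1 + p)⁴)
-203261/(-113268) + c(455)/487297 = -203261/(-113268) + (729 + 27*(1 + 455)⁴)/487297 = -203261*(-1/113268) + (729 + 27*456⁴)*(1/487297) = 203261/113268 + (729 + 27*43237380096)*(1/487297) = 203261/113268 + (729 + 1167409262592)*(1/487297) = 203261/113268 + 1167409263321*(1/487297) = 203261/113268 + 1167409263321/487297 = 132230211486318545/55195156596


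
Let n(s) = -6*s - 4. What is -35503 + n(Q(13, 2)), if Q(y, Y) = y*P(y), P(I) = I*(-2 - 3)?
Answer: -30437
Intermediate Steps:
P(I) = -5*I (P(I) = I*(-5) = -5*I)
Q(y, Y) = -5*y**2 (Q(y, Y) = y*(-5*y) = -5*y**2)
n(s) = -4 - 6*s
-35503 + n(Q(13, 2)) = -35503 + (-4 - (-30)*13**2) = -35503 + (-4 - (-30)*169) = -35503 + (-4 - 6*(-845)) = -35503 + (-4 + 5070) = -35503 + 5066 = -30437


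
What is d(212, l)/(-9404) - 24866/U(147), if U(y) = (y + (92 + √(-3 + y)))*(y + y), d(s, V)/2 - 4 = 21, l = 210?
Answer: -59382391/173489694 ≈ -0.34228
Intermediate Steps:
d(s, V) = 50 (d(s, V) = 8 + 2*21 = 8 + 42 = 50)
U(y) = 2*y*(92 + y + √(-3 + y)) (U(y) = (92 + y + √(-3 + y))*(2*y) = 2*y*(92 + y + √(-3 + y)))
d(212, l)/(-9404) - 24866/U(147) = 50/(-9404) - 24866*1/(294*(92 + 147 + √(-3 + 147))) = 50*(-1/9404) - 24866*1/(294*(92 + 147 + √144)) = -25/4702 - 24866*1/(294*(92 + 147 + 12)) = -25/4702 - 24866/(2*147*251) = -25/4702 - 24866/73794 = -25/4702 - 24866*1/73794 = -25/4702 - 12433/36897 = -59382391/173489694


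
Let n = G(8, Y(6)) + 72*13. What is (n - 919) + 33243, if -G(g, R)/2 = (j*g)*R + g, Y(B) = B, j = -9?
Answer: 34108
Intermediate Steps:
G(g, R) = -2*g + 18*R*g (G(g, R) = -2*((-9*g)*R + g) = -2*(-9*R*g + g) = -2*(g - 9*R*g) = -2*g + 18*R*g)
n = 1784 (n = 2*8*(-1 + 9*6) + 72*13 = 2*8*(-1 + 54) + 936 = 2*8*53 + 936 = 848 + 936 = 1784)
(n - 919) + 33243 = (1784 - 919) + 33243 = 865 + 33243 = 34108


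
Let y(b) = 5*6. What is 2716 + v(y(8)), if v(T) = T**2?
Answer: 3616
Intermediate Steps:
y(b) = 30
2716 + v(y(8)) = 2716 + 30**2 = 2716 + 900 = 3616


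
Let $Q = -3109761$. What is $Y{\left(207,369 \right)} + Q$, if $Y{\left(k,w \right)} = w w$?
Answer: $-2973600$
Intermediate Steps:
$Y{\left(k,w \right)} = w^{2}$
$Y{\left(207,369 \right)} + Q = 369^{2} - 3109761 = 136161 - 3109761 = -2973600$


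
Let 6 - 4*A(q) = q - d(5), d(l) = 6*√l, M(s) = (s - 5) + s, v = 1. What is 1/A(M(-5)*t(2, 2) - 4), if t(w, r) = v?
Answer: 20/89 - 24*√5/445 ≈ 0.10412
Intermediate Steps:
t(w, r) = 1
M(s) = -5 + 2*s (M(s) = (-5 + s) + s = -5 + 2*s)
A(q) = 3/2 - q/4 + 3*√5/2 (A(q) = 3/2 - (q - 6*√5)/4 = 3/2 + (-q/4 + 3*√5/2) = 3/2 - q/4 + 3*√5/2)
1/A(M(-5)*t(2, 2) - 4) = 1/(3/2 - ((-5 + 2*(-5))*1 - 4)/4 + 3*√5/2) = 1/(3/2 - ((-5 - 10)*1 - 4)/4 + 3*√5/2) = 1/(3/2 - (-15*1 - 4)/4 + 3*√5/2) = 1/(3/2 - (-15 - 4)/4 + 3*√5/2) = 1/(3/2 - ¼*(-19) + 3*√5/2) = 1/(3/2 + 19/4 + 3*√5/2) = 1/(25/4 + 3*√5/2)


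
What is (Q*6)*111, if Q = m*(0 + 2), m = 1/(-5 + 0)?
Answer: -1332/5 ≈ -266.40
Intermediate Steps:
m = -⅕ (m = 1/(-5) = -⅕ ≈ -0.20000)
Q = -⅖ (Q = -(0 + 2)/5 = -⅕*2 = -⅖ ≈ -0.40000)
(Q*6)*111 = -⅖*6*111 = -12/5*111 = -1332/5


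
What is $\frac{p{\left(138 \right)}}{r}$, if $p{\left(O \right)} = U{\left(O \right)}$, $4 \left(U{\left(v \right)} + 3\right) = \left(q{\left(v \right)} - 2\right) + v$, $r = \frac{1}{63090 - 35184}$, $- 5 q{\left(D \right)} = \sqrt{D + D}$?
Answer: $865086 - \frac{13953 \sqrt{69}}{5} \approx 8.4191 \cdot 10^{5}$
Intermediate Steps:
$q{\left(D \right)} = - \frac{\sqrt{2} \sqrt{D}}{5}$ ($q{\left(D \right)} = - \frac{\sqrt{D + D}}{5} = - \frac{\sqrt{2 D}}{5} = - \frac{\sqrt{2} \sqrt{D}}{5}$)
$r = \frac{1}{27906} \approx 3.5835 \cdot 10^{-5}$
$U{\left(v \right)} = - \frac{7}{2} + \frac{v}{4} - \frac{\sqrt{2} \sqrt{v}}{20}$ ($U{\left(v \right)} = -3 + \frac{\left(- \frac{\sqrt{2} \sqrt{v}}{5} - 2\right) + v}{4} = -3 + \frac{\left(-2 - \frac{\sqrt{2} \sqrt{v}}{5}\right) + v}{4} = -3 + \frac{-2 + v - \frac{\sqrt{2} \sqrt{v}}{5}}{4} = -3 - \left(\frac{1}{2} - \frac{v}{4} + \frac{\sqrt{2} \sqrt{v}}{20}\right) = - \frac{7}{2} + \frac{v}{4} - \frac{\sqrt{2} \sqrt{v}}{20}$)
$p{\left(O \right)} = - \frac{7}{2} + \frac{O}{4} - \frac{\sqrt{2} \sqrt{O}}{20}$
$\frac{p{\left(138 \right)}}{r} = \left(- \frac{7}{2} + \frac{1}{4} \cdot 138 - \frac{\sqrt{2} \sqrt{138}}{20}\right) \frac{1}{\frac{1}{27906}} = \left(- \frac{7}{2} + \frac{69}{2} - \frac{\sqrt{69}}{10}\right) 27906 = \left(31 - \frac{\sqrt{69}}{10}\right) 27906 = 865086 - \frac{13953 \sqrt{69}}{5}$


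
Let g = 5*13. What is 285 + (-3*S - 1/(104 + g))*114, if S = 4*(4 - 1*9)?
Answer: 1204011/169 ≈ 7124.3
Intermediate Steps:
g = 65
S = -20 (S = 4*(4 - 9) = 4*(-5) = -20)
285 + (-3*S - 1/(104 + g))*114 = 285 + (-3*(-20) - 1/(104 + 65))*114 = 285 + (60 - 1/169)*114 = 285 + (10139/169)*114 = 285 + 1155846/169 = 1204011/169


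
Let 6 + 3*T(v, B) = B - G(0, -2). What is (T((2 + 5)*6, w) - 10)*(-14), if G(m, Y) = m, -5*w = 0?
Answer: 168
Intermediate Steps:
w = 0 (w = -⅕*0 = 0)
T(v, B) = -2 + B/3 (T(v, B) = -2 + (B - 1*0)/3 = -2 + (B + 0)/3 = -2 + B/3)
(T((2 + 5)*6, w) - 10)*(-14) = ((-2 + (⅓)*0) - 10)*(-14) = ((-2 + 0) - 10)*(-14) = (-2 - 10)*(-14) = -12*(-14) = 168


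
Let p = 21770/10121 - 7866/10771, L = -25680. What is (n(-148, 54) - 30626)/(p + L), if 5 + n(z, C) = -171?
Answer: 1678913694691/1399653219998 ≈ 1.1995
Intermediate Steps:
n(z, C) = -176 (n(z, C) = -5 - 171 = -176)
p = 154872884/109013291 (p = 21770*(1/10121) - 7866*1/10771 = 21770/10121 - 7866/10771 = 154872884/109013291 ≈ 1.4207)
(n(-148, 54) - 30626)/(p + L) = (-176 - 30626)/(154872884/109013291 - 25680) = -30802/(-2799306439996/109013291) = -30802*(-109013291/2799306439996) = 1678913694691/1399653219998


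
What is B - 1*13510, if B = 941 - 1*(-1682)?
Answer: -10887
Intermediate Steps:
B = 2623 (B = 941 + 1682 = 2623)
B - 1*13510 = 2623 - 1*13510 = 2623 - 13510 = -10887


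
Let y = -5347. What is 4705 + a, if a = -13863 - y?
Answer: -3811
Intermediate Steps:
a = -8516 (a = -13863 - 1*(-5347) = -13863 + 5347 = -8516)
4705 + a = 4705 - 8516 = -3811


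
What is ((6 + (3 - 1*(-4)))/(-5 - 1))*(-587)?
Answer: 7631/6 ≈ 1271.8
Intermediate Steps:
((6 + (3 - 1*(-4)))/(-5 - 1))*(-587) = ((6 + (3 + 4))/(-6))*(-587) = ((6 + 7)*(-⅙))*(-587) = (13*(-⅙))*(-587) = -13/6*(-587) = 7631/6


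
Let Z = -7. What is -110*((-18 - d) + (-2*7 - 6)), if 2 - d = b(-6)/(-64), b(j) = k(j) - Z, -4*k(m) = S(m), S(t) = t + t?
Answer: 70675/16 ≈ 4417.2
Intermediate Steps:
S(t) = 2*t
k(m) = -m/2
b(j) = 7 - j/2 (b(j) = -j/2 - 1*(-7) = -j/2 + 7 = 7 - j/2)
d = 69/32 (d = 2 - (7 - ½*(-6))/(-64) = 2 - (7 + 3)*(-1)/64 = 2 - 10*(-1)/64 = 2 - 1*(-5/32) = 2 + 5/32 = 69/32 ≈ 2.1563)
-110*((-18 - d) + (-2*7 - 6)) = -110*((-18 - 1*69/32) + (-2*7 - 6)) = -110*((-18 - 69/32) + (-14 - 6)) = -110*(-645/32 - 20) = -110*(-1285/32) = 70675/16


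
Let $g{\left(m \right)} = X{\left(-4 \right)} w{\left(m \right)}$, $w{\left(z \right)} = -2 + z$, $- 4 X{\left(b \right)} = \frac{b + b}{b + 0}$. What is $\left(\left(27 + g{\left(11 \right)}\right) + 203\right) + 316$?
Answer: $\frac{1083}{2} \approx 541.5$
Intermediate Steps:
$X{\left(b \right)} = - \frac{1}{2}$ ($X{\left(b \right)} = - \frac{\left(b + b\right) \frac{1}{b + 0}}{4} = - \frac{2 b \frac{1}{b}}{4} = \left(- \frac{1}{4}\right) 2 = - \frac{1}{2}$)
$g{\left(m \right)} = 1 - \frac{m}{2}$ ($g{\left(m \right)} = - \frac{-2 + m}{2} = 1 - \frac{m}{2}$)
$\left(\left(27 + g{\left(11 \right)}\right) + 203\right) + 316 = \left(\left(27 + \left(1 - \frac{11}{2}\right)\right) + 203\right) + 316 = \left(\left(27 - \frac{9}{2}\right) + 203\right) + 316 = \left(\frac{45}{2} + 203\right) + 316 = \frac{451}{2} + 316 = \frac{1083}{2}$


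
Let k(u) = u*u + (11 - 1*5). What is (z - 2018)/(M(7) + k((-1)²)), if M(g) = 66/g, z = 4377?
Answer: 16513/115 ≈ 143.59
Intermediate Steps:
k(u) = 6 + u² (k(u) = u² + (11 - 5) = u² + 6 = 6 + u²)
(z - 2018)/(M(7) + k((-1)²)) = (4377 - 2018)/(66/7 + (6 + ((-1)²)²)) = 2359/(66*(⅐) + (6 + 1²)) = 2359/(66/7 + (6 + 1)) = 2359/(66/7 + 7) = 2359/(115/7) = 2359*(7/115) = 16513/115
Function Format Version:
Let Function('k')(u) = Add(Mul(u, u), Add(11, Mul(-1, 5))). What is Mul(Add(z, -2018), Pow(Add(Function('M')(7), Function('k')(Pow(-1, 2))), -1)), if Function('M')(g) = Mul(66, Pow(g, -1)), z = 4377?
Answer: Rational(16513, 115) ≈ 143.59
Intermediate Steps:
Function('k')(u) = Add(6, Pow(u, 2)) (Function('k')(u) = Add(Pow(u, 2), Add(11, -5)) = Add(Pow(u, 2), 6) = Add(6, Pow(u, 2)))
Mul(Add(z, -2018), Pow(Add(Function('M')(7), Function('k')(Pow(-1, 2))), -1)) = Mul(Add(4377, -2018), Pow(Add(Mul(66, Pow(7, -1)), Add(6, Pow(Pow(-1, 2), 2))), -1)) = Mul(2359, Pow(Add(Mul(66, Rational(1, 7)), Add(6, Pow(1, 2))), -1)) = Mul(2359, Pow(Add(Rational(66, 7), Add(6, 1)), -1)) = Mul(2359, Pow(Add(Rational(66, 7), 7), -1)) = Mul(2359, Pow(Rational(115, 7), -1)) = Mul(2359, Rational(7, 115)) = Rational(16513, 115)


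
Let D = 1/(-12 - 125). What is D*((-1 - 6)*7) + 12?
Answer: 1693/137 ≈ 12.358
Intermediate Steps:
D = -1/137 (D = 1/(-137) = -1/137 ≈ -0.0072993)
D*((-1 - 6)*7) + 12 = -(-1 - 6)*7/137 + 12 = -(-7)*7/137 + 12 = -1/137*(-49) + 12 = 49/137 + 12 = 1693/137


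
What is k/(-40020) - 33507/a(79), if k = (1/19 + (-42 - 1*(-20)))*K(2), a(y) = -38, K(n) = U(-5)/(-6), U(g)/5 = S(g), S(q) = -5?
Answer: 268190723/304152 ≈ 881.77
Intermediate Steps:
U(g) = -25 (U(g) = 5*(-5) = -25)
K(n) = 25/6 (K(n) = -25/(-6) = -25*(-1/6) = 25/6)
k = -3475/38 (k = (1/19 + (-42 - 1*(-20)))*(25/6) = (1/19 + (-42 + 20))*(25/6) = (1/19 - 22)*(25/6) = -417/19*25/6 = -3475/38 ≈ -91.447)
k/(-40020) - 33507/a(79) = -3475/38/(-40020) - 33507/(-38) = -3475/38*(-1/40020) - 33507*(-1/38) = 695/304152 + 33507/38 = 268190723/304152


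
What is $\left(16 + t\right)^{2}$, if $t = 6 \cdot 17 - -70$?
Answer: $35344$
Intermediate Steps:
$t = 172$ ($t = 102 + 70 = 172$)
$\left(16 + t\right)^{2} = \left(16 + 172\right)^{2} = 188^{2} = 35344$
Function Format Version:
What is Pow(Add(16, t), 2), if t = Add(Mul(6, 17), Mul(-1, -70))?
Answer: 35344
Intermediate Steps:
t = 172 (t = Add(102, 70) = 172)
Pow(Add(16, t), 2) = Pow(Add(16, 172), 2) = Pow(188, 2) = 35344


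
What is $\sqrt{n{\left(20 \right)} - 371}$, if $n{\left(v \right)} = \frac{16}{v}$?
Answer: $\frac{i \sqrt{9255}}{5} \approx 19.241 i$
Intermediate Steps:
$\sqrt{n{\left(20 \right)} - 371} = \sqrt{\frac{16}{20} - 371} = \sqrt{16 \cdot \frac{1}{20} - 371} = \sqrt{\frac{4}{5} - 371} = \sqrt{- \frac{1851}{5}} = \frac{i \sqrt{9255}}{5}$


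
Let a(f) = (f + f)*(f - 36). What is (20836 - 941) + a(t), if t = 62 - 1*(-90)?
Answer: 55159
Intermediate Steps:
t = 152 (t = 62 + 90 = 152)
a(f) = 2*f*(-36 + f) (a(f) = (2*f)*(-36 + f) = 2*f*(-36 + f))
(20836 - 941) + a(t) = (20836 - 941) + 2*152*(-36 + 152) = 19895 + 2*152*116 = 19895 + 35264 = 55159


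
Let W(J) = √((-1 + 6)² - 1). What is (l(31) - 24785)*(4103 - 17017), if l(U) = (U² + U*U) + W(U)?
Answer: 295252782 - 25828*√6 ≈ 2.9519e+8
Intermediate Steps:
W(J) = 2*√6 (W(J) = √(5² - 1) = √(25 - 1) = √24 = 2*√6)
l(U) = 2*√6 + 2*U² (l(U) = (U² + U*U) + 2*√6 = (U² + U²) + 2*√6 = 2*U² + 2*√6 = 2*√6 + 2*U²)
(l(31) - 24785)*(4103 - 17017) = ((2*√6 + 2*31²) - 24785)*(4103 - 17017) = ((2*√6 + 2*961) - 24785)*(-12914) = ((2*√6 + 1922) - 24785)*(-12914) = ((1922 + 2*√6) - 24785)*(-12914) = (-22863 + 2*√6)*(-12914) = 295252782 - 25828*√6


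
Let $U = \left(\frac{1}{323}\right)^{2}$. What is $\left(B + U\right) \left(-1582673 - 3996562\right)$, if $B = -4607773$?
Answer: $\frac{2682074115056053260}{104329} \approx 2.5708 \cdot 10^{13}$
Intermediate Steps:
$U = \frac{1}{104329}$ ($U = \left(\frac{1}{323}\right)^{2} = \frac{1}{104329} \approx 9.5851 \cdot 10^{-6}$)
$\left(B + U\right) \left(-1582673 - 3996562\right) = \left(-4607773 + \frac{1}{104329}\right) \left(-1582673 - 3996562\right) = \left(- \frac{480724349316}{104329}\right) \left(-5579235\right) = \frac{2682074115056053260}{104329}$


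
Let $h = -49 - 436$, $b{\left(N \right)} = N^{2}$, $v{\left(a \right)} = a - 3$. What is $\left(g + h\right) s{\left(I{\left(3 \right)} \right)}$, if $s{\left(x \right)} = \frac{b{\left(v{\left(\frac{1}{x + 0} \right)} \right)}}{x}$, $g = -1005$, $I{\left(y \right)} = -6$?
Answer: $\frac{268945}{108} \approx 2490.2$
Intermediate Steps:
$v{\left(a \right)} = -3 + a$
$h = -485$
$s{\left(x \right)} = \frac{\left(-3 + \frac{1}{x}\right)^{2}}{x}$ ($s{\left(x \right)} = \frac{\left(-3 + \frac{1}{x + 0}\right)^{2}}{x} = \frac{\left(-3 + \frac{1}{x}\right)^{2}}{x}$)
$\left(g + h\right) s{\left(I{\left(3 \right)} \right)} = \left(-1005 - 485\right) \frac{\left(-1 + 3 \left(-6\right)\right)^{2}}{-216} = - 1490 \left(- \frac{\left(-1 - 18\right)^{2}}{216}\right) = - 1490 \left(- \frac{\left(-19\right)^{2}}{216}\right) = - 1490 \left(\left(- \frac{1}{216}\right) 361\right) = \left(-1490\right) \left(- \frac{361}{216}\right) = \frac{268945}{108}$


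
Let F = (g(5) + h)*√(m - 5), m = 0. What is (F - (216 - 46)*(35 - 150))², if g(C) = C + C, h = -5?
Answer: 382202375 + 195500*I*√5 ≈ 3.822e+8 + 4.3715e+5*I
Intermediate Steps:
g(C) = 2*C
F = 5*I*√5 (F = (2*5 - 5)*√(0 - 5) = (10 - 5)*√(-5) = 5*(I*√5) = 5*I*√5 ≈ 11.18*I)
(F - (216 - 46)*(35 - 150))² = (5*I*√5 - (216 - 46)*(35 - 150))² = (5*I*√5 - 170*(-115))² = (5*I*√5 - 1*(-19550))² = (5*I*√5 + 19550)² = (19550 + 5*I*√5)²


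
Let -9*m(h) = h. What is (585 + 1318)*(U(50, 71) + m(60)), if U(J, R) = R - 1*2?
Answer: 355861/3 ≈ 1.1862e+5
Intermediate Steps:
m(h) = -h/9
U(J, R) = -2 + R (U(J, R) = R - 2 = -2 + R)
(585 + 1318)*(U(50, 71) + m(60)) = (585 + 1318)*((-2 + 71) - 1/9*60) = 1903*(69 - 20/3) = 1903*(187/3) = 355861/3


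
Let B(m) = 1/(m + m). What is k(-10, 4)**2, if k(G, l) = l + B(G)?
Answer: 6241/400 ≈ 15.602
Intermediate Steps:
B(m) = 1/(2*m)
k(G, l) = l + 1/(2*G)
k(-10, 4)**2 = (4 + (1/2)/(-10))**2 = (4 + (1/2)*(-1/10))**2 = (4 - 1/20)**2 = (79/20)**2 = 6241/400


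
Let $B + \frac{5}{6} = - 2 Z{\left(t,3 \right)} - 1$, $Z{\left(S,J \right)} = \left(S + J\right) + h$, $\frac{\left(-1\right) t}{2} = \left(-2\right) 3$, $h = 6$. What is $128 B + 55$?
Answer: $- \frac{16667}{3} \approx -5555.7$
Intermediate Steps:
$t = 12$ ($t = - 2 \left(\left(-2\right) 3\right) = \left(-2\right) \left(-6\right) = 12$)
$Z{\left(S,J \right)} = 6 + J + S$ ($Z{\left(S,J \right)} = \left(S + J\right) + 6 = \left(J + S\right) + 6 = 6 + J + S$)
$B = - \frac{263}{6}$ ($B = - \frac{5}{6} - \left(1 + 2 \left(6 + 3 + 12\right)\right) = - \frac{5}{6} - 43 = - \frac{263}{6} \approx -43.833$)
$128 B + 55 = 128 \left(- \frac{263}{6}\right) + 55 = - \frac{16832}{3} + 55 = - \frac{16667}{3}$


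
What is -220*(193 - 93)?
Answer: -22000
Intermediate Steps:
-220*(193 - 93) = -220*100 = -22000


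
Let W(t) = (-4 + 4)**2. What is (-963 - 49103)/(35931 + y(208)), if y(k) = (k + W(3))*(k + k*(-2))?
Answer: 50066/7333 ≈ 6.8275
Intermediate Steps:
W(t) = 0 (W(t) = 0**2 = 0)
y(k) = -k**2 (y(k) = (k + 0)*(k + k*(-2)) = k*(k - 2*k) = k*(-k) = -k**2)
(-963 - 49103)/(35931 + y(208)) = (-963 - 49103)/(35931 - 1*208**2) = -50066/(35931 - 1*43264) = -50066/(35931 - 43264) = -50066/(-7333) = -50066*(-1/7333) = 50066/7333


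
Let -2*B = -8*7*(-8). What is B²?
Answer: 50176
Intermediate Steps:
B = -224 (B = -(-8*7)*(-8)/2 = -(-28)*(-8) = -½*448 = -224)
B² = (-224)² = 50176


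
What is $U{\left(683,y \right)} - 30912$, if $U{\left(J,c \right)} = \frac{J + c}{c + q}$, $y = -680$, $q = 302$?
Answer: $- \frac{3894913}{126} \approx -30912.0$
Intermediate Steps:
$U{\left(J,c \right)} = \frac{J + c}{302 + c}$ ($U{\left(J,c \right)} = \frac{J + c}{c + 302} = \frac{J + c}{302 + c}$)
$U{\left(683,y \right)} - 30912 = \frac{683 - 680}{302 - 680} - 30912 = \frac{1}{-378} \cdot 3 - 30912 = \left(- \frac{1}{378}\right) 3 - 30912 = - \frac{1}{126} - 30912 = - \frac{3894913}{126}$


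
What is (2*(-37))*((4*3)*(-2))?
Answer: 1776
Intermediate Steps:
(2*(-37))*((4*3)*(-2)) = -888*(-2) = -74*(-24) = 1776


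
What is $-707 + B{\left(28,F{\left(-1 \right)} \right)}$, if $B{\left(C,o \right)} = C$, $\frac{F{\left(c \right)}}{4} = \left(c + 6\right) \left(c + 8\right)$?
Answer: $-679$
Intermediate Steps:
$F{\left(c \right)} = 4 \left(6 + c\right) \left(8 + c\right)$ ($F{\left(c \right)} = 4 \left(c + 6\right) \left(c + 8\right) = 4 \left(6 + c\right) \left(8 + c\right)$)
$-707 + B{\left(28,F{\left(-1 \right)} \right)} = -707 + 28 = -679$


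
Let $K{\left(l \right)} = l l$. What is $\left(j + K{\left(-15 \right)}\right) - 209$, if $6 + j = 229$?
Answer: $239$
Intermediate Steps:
$j = 223$ ($j = -6 + 229 = 223$)
$K{\left(l \right)} = l^{2}$
$\left(j + K{\left(-15 \right)}\right) - 209 = \left(223 + \left(-15\right)^{2}\right) - 209 = \left(223 + 225\right) - 209 = 448 - 209 = 239$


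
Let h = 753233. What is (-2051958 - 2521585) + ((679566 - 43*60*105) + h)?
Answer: -3411644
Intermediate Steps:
(-2051958 - 2521585) + ((679566 - 43*60*105) + h) = (-2051958 - 2521585) + ((679566 - 43*60*105) + 753233) = -4573543 + ((679566 - 2580*105) + 753233) = -4573543 + ((679566 - 270900) + 753233) = -4573543 + (408666 + 753233) = -4573543 + 1161899 = -3411644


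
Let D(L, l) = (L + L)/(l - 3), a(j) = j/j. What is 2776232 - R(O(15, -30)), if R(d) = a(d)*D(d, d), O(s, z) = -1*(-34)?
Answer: 86063124/31 ≈ 2.7762e+6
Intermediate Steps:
O(s, z) = 34
a(j) = 1
D(L, l) = 2*L/(-3 + l) (D(L, l) = (2*L)/(-3 + l) = 2*L/(-3 + l))
R(d) = 2*d/(-3 + d) (R(d) = 1*(2*d/(-3 + d)) = 2*d/(-3 + d))
2776232 - R(O(15, -30)) = 2776232 - 2*34/(-3 + 34) = 2776232 - 2*34/31 = 2776232 - 1*68/31 = 2776232 - 68/31 = 86063124/31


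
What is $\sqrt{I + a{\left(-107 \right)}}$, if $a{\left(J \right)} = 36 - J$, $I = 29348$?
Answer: $\sqrt{29491} \approx 171.73$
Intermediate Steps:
$\sqrt{I + a{\left(-107 \right)}} = \sqrt{29348 + \left(36 - -107\right)} = \sqrt{29348 + \left(36 + 107\right)} = \sqrt{29348 + 143} = \sqrt{29491}$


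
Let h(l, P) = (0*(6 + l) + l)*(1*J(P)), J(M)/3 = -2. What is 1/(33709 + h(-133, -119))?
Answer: 1/34507 ≈ 2.8980e-5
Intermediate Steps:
J(M) = -6 (J(M) = 3*(-2) = -6)
h(l, P) = -6*l (h(l, P) = (0*(6 + l) + l)*(1*(-6)) = (0 + l)*(-6) = l*(-6) = -6*l)
1/(33709 + h(-133, -119)) = 1/(33709 - 6*(-133)) = 1/(33709 + 798) = 1/34507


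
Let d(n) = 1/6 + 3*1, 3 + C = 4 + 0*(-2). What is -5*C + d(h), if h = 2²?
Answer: -11/6 ≈ -1.8333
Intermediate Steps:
C = 1 (C = -3 + (4 + 0*(-2)) = -3 + (4 + 0) = -3 + 4 = 1)
h = 4
d(n) = 19/6 (d(n) = (⅙)*1 + 3 = ⅙ + 3 = 19/6)
-5*C + d(h) = -5*1 + 19/6 = -5 + 19/6 = -11/6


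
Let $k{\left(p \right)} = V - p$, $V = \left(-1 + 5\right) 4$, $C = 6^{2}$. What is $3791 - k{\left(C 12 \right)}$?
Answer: $4207$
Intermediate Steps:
$C = 36$
$V = 16$ ($V = 4 \cdot 4 = 16$)
$k{\left(p \right)} = 16 - p$
$3791 - k{\left(C 12 \right)} = 3791 - \left(16 - 36 \cdot 12\right) = 3791 - \left(16 - 432\right) = 3791 - -416 = 3791 + 416 = 4207$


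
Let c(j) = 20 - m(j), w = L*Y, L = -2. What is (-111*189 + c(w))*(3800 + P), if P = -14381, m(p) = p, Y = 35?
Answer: 221026509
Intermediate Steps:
w = -70 (w = -2*35 = -70)
c(j) = 20 - j
(-111*189 + c(w))*(3800 + P) = (-111*189 + (20 - 1*(-70)))*(3800 - 14381) = (-20979 + (20 + 70))*(-10581) = (-20979 + 90)*(-10581) = -20889*(-10581) = 221026509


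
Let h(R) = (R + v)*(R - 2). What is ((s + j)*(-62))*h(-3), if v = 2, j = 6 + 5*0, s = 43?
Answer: -15190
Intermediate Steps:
j = 6 (j = 6 + 0 = 6)
h(R) = (-2 + R)*(2 + R) (h(R) = (R + 2)*(R - 2) = (2 + R)*(-2 + R) = (-2 + R)*(2 + R))
((s + j)*(-62))*h(-3) = ((43 + 6)*(-62))*(-4 + (-3)²) = (49*(-62))*(-4 + 9) = -3038*5 = -15190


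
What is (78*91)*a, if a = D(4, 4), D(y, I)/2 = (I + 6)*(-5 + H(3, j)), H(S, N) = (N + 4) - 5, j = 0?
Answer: -851760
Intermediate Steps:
H(S, N) = -1 + N (H(S, N) = (4 + N) - 5 = -1 + N)
D(y, I) = -72 - 12*I (D(y, I) = 2*((I + 6)*(-5 + (-1 + 0))) = 2*((6 + I)*(-5 - 1)) = 2*((6 + I)*(-6)) = 2*(-36 - 6*I) = -72 - 12*I)
a = -120 (a = -72 - 12*4 = -72 - 48 = -120)
(78*91)*a = (78*91)*(-120) = 7098*(-120) = -851760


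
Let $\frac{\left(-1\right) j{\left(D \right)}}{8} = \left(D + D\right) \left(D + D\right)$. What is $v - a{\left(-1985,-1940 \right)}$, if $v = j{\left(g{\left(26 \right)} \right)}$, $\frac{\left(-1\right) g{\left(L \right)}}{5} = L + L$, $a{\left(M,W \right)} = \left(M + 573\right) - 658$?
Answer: $-2161130$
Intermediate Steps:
$a{\left(M,W \right)} = -85 + M$ ($a{\left(M,W \right)} = \left(573 + M\right) - 658 = -85 + M$)
$g{\left(L \right)} = - 10 L$ ($g{\left(L \right)} = - 5 \left(L + L\right) = - 5 \cdot 2 L = - 10 L$)
$j{\left(D \right)} = - 32 D^{2}$ ($j{\left(D \right)} = - 8 \left(D + D\right) \left(D + D\right) = - 8 \cdot 2 D 2 D = - 8 \cdot 4 D^{2} = - 32 D^{2}$)
$v = -2163200$ ($v = - 32 \left(\left(-10\right) 26\right)^{2} = - 32 \left(-260\right)^{2} = \left(-32\right) 67600 = -2163200$)
$v - a{\left(-1985,-1940 \right)} = -2163200 - \left(-85 - 1985\right) = -2163200 - -2070 = -2163200 + 2070 = -2161130$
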